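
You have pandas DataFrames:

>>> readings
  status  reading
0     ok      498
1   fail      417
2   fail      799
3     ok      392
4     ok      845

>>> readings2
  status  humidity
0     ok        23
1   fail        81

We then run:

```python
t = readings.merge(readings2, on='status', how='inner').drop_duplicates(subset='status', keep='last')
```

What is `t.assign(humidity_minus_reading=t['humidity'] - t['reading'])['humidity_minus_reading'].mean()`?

-770.0

merge on 'status' (how='inner') → 5 rows:
  status  reading  humidity
0     ok      498        23
1   fail      417        81
2   fail      799        81
3     ok      392        23
4     ok      845        23
drop duplicate status (keep=last):
  status  reading  humidity
2   fail      799        81
4     ok      845        23
add column humidity_minus_reading = t['humidity'] - t['reading']:
  status  reading  humidity  humidity_minus_reading
2   fail      799        81                    -718
4     ok      845        23                    -822
Finally, mean of column 'humidity_minus_reading' = -770.0.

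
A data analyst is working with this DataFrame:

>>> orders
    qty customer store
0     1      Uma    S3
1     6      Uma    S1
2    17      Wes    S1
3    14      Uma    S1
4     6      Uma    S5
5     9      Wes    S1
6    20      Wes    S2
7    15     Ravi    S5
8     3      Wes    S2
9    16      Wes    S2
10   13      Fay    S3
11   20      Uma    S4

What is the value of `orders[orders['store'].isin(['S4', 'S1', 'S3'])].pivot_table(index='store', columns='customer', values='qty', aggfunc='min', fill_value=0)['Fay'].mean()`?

4.33333333333

filter rows where store in ['S4', 'S1', 'S3']:
    qty customer store
0     1      Uma    S3
1     6      Uma    S1
2    17      Wes    S1
3    14      Uma    S1
5     9      Wes    S1
10   13      Fay    S3
11   20      Uma    S4
pivot: rows=store, cols=customer, min(qty):
customer  Fay  Uma  Wes
store                  
S1          0    6    9
S3         13    1    0
S4          0   20    0
Finally, mean of column 'Fay' = 4.33333333333.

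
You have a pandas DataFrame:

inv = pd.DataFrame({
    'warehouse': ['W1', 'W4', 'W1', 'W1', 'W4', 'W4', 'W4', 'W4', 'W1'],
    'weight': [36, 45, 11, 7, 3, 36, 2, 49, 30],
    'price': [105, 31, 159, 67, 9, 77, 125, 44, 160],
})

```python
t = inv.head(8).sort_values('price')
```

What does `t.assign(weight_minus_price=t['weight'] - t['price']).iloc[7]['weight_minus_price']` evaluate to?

-148

take first 8 rows:
  warehouse  weight  price
0        W1      36    105
1        W4      45     31
2        W1      11    159
3        W1       7     67
4        W4       3      9
5        W4      36     77
6        W4       2    125
7        W4      49     44
sort by price:
  warehouse  weight  price
4        W4       3      9
1        W4      45     31
7        W4      49     44
3        W1       7     67
5        W4      36     77
0        W1      36    105
6        W4       2    125
2        W1      11    159
add column weight_minus_price = t['weight'] - t['price']:
  warehouse  weight  price  weight_minus_price
4        W4       3      9                  -6
1        W4      45     31                  14
7        W4      49     44                   5
3        W1       7     67                 -60
5        W4      36     77                 -41
0        W1      36    105                 -69
6        W4       2    125                -123
2        W1      11    159                -148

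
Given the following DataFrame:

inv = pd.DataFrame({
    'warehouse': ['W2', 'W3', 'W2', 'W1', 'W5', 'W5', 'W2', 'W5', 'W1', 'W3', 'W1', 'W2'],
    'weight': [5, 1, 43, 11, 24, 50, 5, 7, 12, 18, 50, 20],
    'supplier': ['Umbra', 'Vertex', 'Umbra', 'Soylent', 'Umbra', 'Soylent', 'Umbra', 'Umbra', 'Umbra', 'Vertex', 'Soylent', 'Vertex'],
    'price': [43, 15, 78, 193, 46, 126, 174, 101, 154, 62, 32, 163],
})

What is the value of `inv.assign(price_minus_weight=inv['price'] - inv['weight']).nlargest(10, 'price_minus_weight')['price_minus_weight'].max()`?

add column price_minus_weight = inv['price'] - inv['weight']:
   warehouse  weight supplier  price  price_minus_weight
0         W2       5    Umbra     43                  38
1         W3       1   Vertex     15                  14
2         W2      43    Umbra     78                  35
3         W1      11  Soylent    193                 182
4         W5      24    Umbra     46                  22
5         W5      50  Soylent    126                  76
6         W2       5    Umbra    174                 169
7         W5       7    Umbra    101                  94
8         W1      12    Umbra    154                 142
9         W3      18   Vertex     62                  44
10        W1      50  Soylent     32                 -18
11        W2      20   Vertex    163                 143
take 10 rows with largest price_minus_weight:
   warehouse  weight supplier  price  price_minus_weight
3         W1      11  Soylent    193                 182
6         W2       5    Umbra    174                 169
11        W2      20   Vertex    163                 143
8         W1      12    Umbra    154                 142
7         W5       7    Umbra    101                  94
5         W5      50  Soylent    126                  76
9         W3      18   Vertex     62                  44
0         W2       5    Umbra     43                  38
2         W2      43    Umbra     78                  35
4         W5      24    Umbra     46                  22
Finally, max of column 'price_minus_weight' = 182.

182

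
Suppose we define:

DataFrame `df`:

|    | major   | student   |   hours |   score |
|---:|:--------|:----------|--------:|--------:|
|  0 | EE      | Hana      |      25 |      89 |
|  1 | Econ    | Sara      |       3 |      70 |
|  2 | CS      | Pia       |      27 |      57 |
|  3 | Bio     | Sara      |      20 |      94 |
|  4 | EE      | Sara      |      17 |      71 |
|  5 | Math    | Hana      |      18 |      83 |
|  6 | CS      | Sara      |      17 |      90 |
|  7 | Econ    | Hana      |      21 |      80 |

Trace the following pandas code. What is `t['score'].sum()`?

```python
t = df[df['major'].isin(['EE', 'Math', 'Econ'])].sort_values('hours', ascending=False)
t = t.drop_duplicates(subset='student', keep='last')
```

filter rows where major in ['EE', 'Math', 'Econ']:
  major student  hours  score
0    EE    Hana     25     89
1  Econ    Sara      3     70
4    EE    Sara     17     71
5  Math    Hana     18     83
7  Econ    Hana     21     80
sort by hours descending:
  major student  hours  score
0    EE    Hana     25     89
7  Econ    Hana     21     80
5  Math    Hana     18     83
4    EE    Sara     17     71
1  Econ    Sara      3     70
drop duplicate student (keep=last):
  major student  hours  score
5  Math    Hana     18     83
1  Econ    Sara      3     70

153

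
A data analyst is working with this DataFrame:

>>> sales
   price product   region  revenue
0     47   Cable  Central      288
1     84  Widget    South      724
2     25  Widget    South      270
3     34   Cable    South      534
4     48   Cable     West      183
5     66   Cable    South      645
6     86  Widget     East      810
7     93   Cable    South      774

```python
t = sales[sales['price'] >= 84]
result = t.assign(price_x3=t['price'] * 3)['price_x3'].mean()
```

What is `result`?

filter rows where price >= 84:
   price product region  revenue
1     84  Widget  South      724
6     86  Widget   East      810
7     93   Cable  South      774
add column price_x3 = t['price'] * 3:
   price product region  revenue  price_x3
1     84  Widget  South      724       252
6     86  Widget   East      810       258
7     93   Cable  South      774       279
mean of column 'price_x3' → 263.0

263.0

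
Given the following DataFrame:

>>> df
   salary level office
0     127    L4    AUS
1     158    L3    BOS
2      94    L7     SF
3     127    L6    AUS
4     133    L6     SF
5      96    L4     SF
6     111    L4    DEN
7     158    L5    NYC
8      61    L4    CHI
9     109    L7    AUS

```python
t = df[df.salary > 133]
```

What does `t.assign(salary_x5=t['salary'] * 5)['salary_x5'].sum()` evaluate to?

filter rows where salary > 133:
   salary level office
1     158    L3    BOS
7     158    L5    NYC
add column salary_x5 = t['salary'] * 5:
   salary level office  salary_x5
1     158    L3    BOS        790
7     158    L5    NYC        790
Hence 1580.

1580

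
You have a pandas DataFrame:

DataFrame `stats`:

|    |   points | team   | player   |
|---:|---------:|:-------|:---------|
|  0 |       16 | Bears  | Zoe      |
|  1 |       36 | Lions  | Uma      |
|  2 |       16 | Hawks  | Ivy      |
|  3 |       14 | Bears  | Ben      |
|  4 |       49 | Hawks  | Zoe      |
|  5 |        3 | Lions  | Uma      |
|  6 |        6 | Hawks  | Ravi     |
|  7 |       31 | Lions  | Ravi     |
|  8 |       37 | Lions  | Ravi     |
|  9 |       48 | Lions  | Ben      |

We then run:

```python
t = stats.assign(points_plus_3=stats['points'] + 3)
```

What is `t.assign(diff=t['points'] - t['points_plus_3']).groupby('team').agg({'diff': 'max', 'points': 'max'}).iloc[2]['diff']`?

add column points_plus_3 = stats['points'] + 3:
   points   team player  points_plus_3
0      16  Bears    Zoe             19
1      36  Lions    Uma             39
2      16  Hawks    Ivy             19
3      14  Bears    Ben             17
4      49  Hawks    Zoe             52
5       3  Lions    Uma              6
6       6  Hawks   Ravi              9
7      31  Lions   Ravi             34
8      37  Lions   Ravi             40
9      48  Lions    Ben             51
add column diff = t['points'] - t['points_plus_3']:
   points   team player  points_plus_3  diff
0      16  Bears    Zoe             19    -3
1      36  Lions    Uma             39    -3
2      16  Hawks    Ivy             19    -3
3      14  Bears    Ben             17    -3
4      49  Hawks    Zoe             52    -3
5       3  Lions    Uma              6    -3
6       6  Hawks   Ravi              9    -3
7      31  Lions   Ravi             34    -3
8      37  Lions   Ravi             40    -3
9      48  Lions    Ben             51    -3
group by team: max(diff), max(points):
       diff  points
team               
Bears    -3      16
Hawks    -3      49
Lions    -3      48

-3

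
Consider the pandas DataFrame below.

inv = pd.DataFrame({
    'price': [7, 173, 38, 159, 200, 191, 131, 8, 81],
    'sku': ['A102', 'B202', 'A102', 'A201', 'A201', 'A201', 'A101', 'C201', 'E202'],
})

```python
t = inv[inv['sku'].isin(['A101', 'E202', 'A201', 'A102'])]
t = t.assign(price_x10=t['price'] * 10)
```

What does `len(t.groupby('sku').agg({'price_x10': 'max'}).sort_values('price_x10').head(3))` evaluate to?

filter rows where sku in ['A101', 'E202', 'A201', 'A102']:
   price   sku
0      7  A102
2     38  A102
3    159  A201
4    200  A201
5    191  A201
6    131  A101
8     81  E202
add column price_x10 = t['price'] * 10:
   price   sku  price_x10
0      7  A102         70
2     38  A102        380
3    159  A201       1590
4    200  A201       2000
5    191  A201       1910
6    131  A101       1310
8     81  E202        810
group by sku, max of price_x10:
      price_x10
sku            
A101       1310
A102        380
A201       2000
E202        810
sort by price_x10:
      price_x10
sku            
A102        380
E202        810
A101       1310
A201       2000
take first 3 rows:
      price_x10
sku            
A102        380
E202        810
A101       1310

3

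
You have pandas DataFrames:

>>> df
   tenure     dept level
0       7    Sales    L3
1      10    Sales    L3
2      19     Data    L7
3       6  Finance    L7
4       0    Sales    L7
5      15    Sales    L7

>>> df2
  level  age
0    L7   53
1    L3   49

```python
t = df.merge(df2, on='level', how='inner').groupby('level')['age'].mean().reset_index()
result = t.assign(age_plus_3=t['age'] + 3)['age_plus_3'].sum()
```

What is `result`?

merge on 'level' (how='inner') → 6 rows:
   tenure     dept level  age
0       7    Sales    L3   49
1      10    Sales    L3   49
2      19     Data    L7   53
3       6  Finance    L7   53
4       0    Sales    L7   53
5      15    Sales    L7   53
group by level, mean of age:
level
L3    49.0
L7    53.0
Name: age, dtype: float64
reset_index():
  level   age
0    L3  49.0
1    L7  53.0
add column age_plus_3 = t['age'] + 3:
  level   age  age_plus_3
0    L3  49.0        52.0
1    L7  53.0        56.0
sum of column 'age_plus_3' → 108.0

108.0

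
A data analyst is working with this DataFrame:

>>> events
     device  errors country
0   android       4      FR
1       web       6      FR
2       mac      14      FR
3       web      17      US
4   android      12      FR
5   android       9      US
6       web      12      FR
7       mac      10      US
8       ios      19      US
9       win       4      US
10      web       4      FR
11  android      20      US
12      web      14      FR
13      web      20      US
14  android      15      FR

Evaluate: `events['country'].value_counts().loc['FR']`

8

value_counts of country:
country
FR    8
US    7
Name: count, dtype: int64
Taking the value at index 'FR' gives 8.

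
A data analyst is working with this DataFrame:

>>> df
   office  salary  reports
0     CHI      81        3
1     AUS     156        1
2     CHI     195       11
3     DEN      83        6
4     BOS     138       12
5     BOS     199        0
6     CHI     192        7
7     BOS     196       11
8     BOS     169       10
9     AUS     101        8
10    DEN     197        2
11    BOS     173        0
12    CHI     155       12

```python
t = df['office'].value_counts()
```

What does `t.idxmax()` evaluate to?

value_counts of office:
office
BOS    5
CHI    4
AUS    2
DEN    2
Name: count, dtype: int64
label with the largest value → BOS

BOS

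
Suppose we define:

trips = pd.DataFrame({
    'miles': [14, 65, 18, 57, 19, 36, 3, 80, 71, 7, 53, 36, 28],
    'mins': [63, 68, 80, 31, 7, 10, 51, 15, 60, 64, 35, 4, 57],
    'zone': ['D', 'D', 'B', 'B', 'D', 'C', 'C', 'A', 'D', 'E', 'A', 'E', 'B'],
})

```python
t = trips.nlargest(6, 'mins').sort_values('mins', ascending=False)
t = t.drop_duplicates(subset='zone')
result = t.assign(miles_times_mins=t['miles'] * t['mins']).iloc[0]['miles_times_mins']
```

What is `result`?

1440

take 6 rows with largest mins:
    miles  mins zone
2      18    80    B
1      65    68    D
9       7    64    E
0      14    63    D
8      71    60    D
12     28    57    B
sort by mins descending:
    miles  mins zone
2      18    80    B
1      65    68    D
9       7    64    E
0      14    63    D
8      71    60    D
12     28    57    B
drop duplicate zone (keep=first):
   miles  mins zone
2     18    80    B
1     65    68    D
9      7    64    E
add column miles_times_mins = t['miles'] * t['mins']:
   miles  mins zone  miles_times_mins
2     18    80    B              1440
1     65    68    D              4420
9      7    64    E               448
Hence 1440.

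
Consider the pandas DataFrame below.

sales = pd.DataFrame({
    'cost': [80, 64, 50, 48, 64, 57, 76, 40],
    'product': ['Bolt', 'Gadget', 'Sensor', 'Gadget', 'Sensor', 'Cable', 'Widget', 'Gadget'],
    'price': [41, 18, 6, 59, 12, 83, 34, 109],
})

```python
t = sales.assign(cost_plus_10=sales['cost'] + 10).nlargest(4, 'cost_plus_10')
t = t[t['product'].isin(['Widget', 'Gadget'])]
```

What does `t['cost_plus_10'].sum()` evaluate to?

add column cost_plus_10 = sales['cost'] + 10:
   cost product  price  cost_plus_10
0    80    Bolt     41            90
1    64  Gadget     18            74
2    50  Sensor      6            60
3    48  Gadget     59            58
4    64  Sensor     12            74
5    57   Cable     83            67
6    76  Widget     34            86
7    40  Gadget    109            50
take 4 rows with largest cost_plus_10:
   cost product  price  cost_plus_10
0    80    Bolt     41            90
6    76  Widget     34            86
1    64  Gadget     18            74
4    64  Sensor     12            74
filter rows where product in ['Widget', 'Gadget']:
   cost product  price  cost_plus_10
6    76  Widget     34            86
1    64  Gadget     18            74
Taking the sum of column 'cost_plus_10' gives 160.

160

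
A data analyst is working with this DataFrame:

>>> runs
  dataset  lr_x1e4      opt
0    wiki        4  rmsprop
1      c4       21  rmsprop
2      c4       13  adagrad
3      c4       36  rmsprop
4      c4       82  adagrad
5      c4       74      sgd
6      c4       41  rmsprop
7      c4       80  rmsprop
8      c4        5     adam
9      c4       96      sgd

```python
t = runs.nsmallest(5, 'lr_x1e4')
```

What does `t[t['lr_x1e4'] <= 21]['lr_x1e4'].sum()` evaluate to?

43

take 5 rows with smallest lr_x1e4:
  dataset  lr_x1e4      opt
0    wiki        4  rmsprop
8      c4        5     adam
2      c4       13  adagrad
1      c4       21  rmsprop
3      c4       36  rmsprop
filter rows where lr_x1e4 <= 21:
  dataset  lr_x1e4      opt
0    wiki        4  rmsprop
8      c4        5     adam
2      c4       13  adagrad
1      c4       21  rmsprop
Taking the sum of column 'lr_x1e4' gives 43.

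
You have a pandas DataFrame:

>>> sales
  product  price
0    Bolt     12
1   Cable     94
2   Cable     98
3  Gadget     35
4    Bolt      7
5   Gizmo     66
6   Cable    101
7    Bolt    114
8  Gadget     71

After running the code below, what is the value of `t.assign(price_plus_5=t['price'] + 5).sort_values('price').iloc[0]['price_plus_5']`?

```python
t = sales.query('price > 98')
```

106

filter rows where price > 98:
  product  price
6   Cable    101
7    Bolt    114
add column price_plus_5 = t['price'] + 5:
  product  price  price_plus_5
6   Cable    101           106
7    Bolt    114           119
sort by price:
  product  price  price_plus_5
6   Cable    101           106
7    Bolt    114           119
So iloc[0]['price_plus_5'] = 106.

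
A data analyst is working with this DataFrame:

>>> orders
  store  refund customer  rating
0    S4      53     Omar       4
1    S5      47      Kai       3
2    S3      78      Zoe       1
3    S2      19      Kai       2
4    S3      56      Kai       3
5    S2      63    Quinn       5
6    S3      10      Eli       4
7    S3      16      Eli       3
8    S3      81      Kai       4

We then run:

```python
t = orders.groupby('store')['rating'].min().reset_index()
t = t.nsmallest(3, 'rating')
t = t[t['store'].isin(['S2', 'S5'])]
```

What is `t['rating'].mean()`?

2.5

group by store, min of rating:
store
S2    2
S3    1
S4    4
S5    3
Name: rating, dtype: int64
reset_index():
  store  rating
0    S2       2
1    S3       1
2    S4       4
3    S5       3
take 3 rows with smallest rating:
  store  rating
1    S3       1
0    S2       2
3    S5       3
filter rows where store in ['S2', 'S5']:
  store  rating
0    S2       2
3    S5       3
Reading off the mean of column 'rating', we get 2.5.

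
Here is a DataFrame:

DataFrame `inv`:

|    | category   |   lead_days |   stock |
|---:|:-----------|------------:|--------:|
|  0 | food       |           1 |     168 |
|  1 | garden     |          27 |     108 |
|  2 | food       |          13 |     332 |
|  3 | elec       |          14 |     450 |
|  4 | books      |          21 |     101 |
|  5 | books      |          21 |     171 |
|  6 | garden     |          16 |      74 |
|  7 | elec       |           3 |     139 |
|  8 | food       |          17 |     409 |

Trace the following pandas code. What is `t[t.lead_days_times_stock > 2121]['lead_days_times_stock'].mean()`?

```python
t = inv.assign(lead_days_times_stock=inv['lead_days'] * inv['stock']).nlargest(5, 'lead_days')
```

4486.66666667

add column lead_days_times_stock = inv['lead_days'] * inv['stock']:
  category  lead_days  stock  lead_days_times_stock
0     food          1    168                    168
1   garden         27    108                   2916
2     food         13    332                   4316
3     elec         14    450                   6300
4    books         21    101                   2121
5    books         21    171                   3591
6   garden         16     74                   1184
7     elec          3    139                    417
8     food         17    409                   6953
take 5 rows with largest lead_days:
  category  lead_days  stock  lead_days_times_stock
1   garden         27    108                   2916
4    books         21    101                   2121
5    books         21    171                   3591
8     food         17    409                   6953
6   garden         16     74                   1184
filter rows where lead_days_times_stock > 2121:
  category  lead_days  stock  lead_days_times_stock
1   garden         27    108                   2916
5    books         21    171                   3591
8     food         17    409                   6953
Then the mean of column 'lead_days_times_stock': 4486.66666667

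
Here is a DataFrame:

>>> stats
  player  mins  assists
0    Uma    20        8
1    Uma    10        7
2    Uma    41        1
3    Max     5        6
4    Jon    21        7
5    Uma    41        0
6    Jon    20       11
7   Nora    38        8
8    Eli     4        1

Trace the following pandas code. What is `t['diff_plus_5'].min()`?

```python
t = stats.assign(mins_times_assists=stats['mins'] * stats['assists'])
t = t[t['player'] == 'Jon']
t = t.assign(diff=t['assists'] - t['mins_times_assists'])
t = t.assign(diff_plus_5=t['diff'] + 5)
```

add column mins_times_assists = stats['mins'] * stats['assists']:
  player  mins  assists  mins_times_assists
0    Uma    20        8                 160
1    Uma    10        7                  70
2    Uma    41        1                  41
3    Max     5        6                  30
4    Jon    21        7                 147
5    Uma    41        0                   0
6    Jon    20       11                 220
7   Nora    38        8                 304
8    Eli     4        1                   4
filter rows where player == 'Jon':
  player  mins  assists  mins_times_assists
4    Jon    21        7                 147
6    Jon    20       11                 220
add column diff = t['assists'] - t['mins_times_assists']:
  player  mins  assists  mins_times_assists  diff
4    Jon    21        7                 147  -140
6    Jon    20       11                 220  -209
add column diff_plus_5 = t['diff'] + 5:
  player  mins  assists  mins_times_assists  diff  diff_plus_5
4    Jon    21        7                 147  -140         -135
6    Jon    20       11                 220  -209         -204
So min() = -204.

-204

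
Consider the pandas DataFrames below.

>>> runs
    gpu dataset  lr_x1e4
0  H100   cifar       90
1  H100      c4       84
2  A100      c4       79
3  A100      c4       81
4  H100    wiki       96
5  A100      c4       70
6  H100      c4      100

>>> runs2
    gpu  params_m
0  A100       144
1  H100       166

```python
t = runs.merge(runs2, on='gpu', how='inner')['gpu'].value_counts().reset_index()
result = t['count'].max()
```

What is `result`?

merge on 'gpu' (how='inner') → 7 rows:
    gpu dataset  lr_x1e4  params_m
0  H100   cifar       90       166
1  H100      c4       84       166
2  A100      c4       79       144
3  A100      c4       81       144
4  H100    wiki       96       166
5  A100      c4       70       144
6  H100      c4      100       166
value_counts of gpu:
gpu
H100    4
A100    3
Name: count, dtype: int64
reset_index():
    gpu  count
0  H100      4
1  A100      3
So max() = 4.

4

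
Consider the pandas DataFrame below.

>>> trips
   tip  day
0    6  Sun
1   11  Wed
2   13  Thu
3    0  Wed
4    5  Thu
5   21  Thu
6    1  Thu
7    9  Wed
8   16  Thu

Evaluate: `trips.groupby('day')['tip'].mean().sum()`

group by day, mean of tip:
day
Sun     6.000000
Thu    11.200000
Wed     6.666667
Name: tip, dtype: float64
Hence 23.8666666667.

23.8666666667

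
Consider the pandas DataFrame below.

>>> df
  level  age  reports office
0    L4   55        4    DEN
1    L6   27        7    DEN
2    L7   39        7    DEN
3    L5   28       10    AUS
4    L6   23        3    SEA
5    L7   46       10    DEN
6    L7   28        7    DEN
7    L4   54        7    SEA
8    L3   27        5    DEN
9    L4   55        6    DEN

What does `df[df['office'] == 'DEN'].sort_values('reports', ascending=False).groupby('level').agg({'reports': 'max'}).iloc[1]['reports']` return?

filter rows where office == 'DEN':
  level  age  reports office
0    L4   55        4    DEN
1    L6   27        7    DEN
2    L7   39        7    DEN
5    L7   46       10    DEN
6    L7   28        7    DEN
8    L3   27        5    DEN
9    L4   55        6    DEN
sort by reports descending:
  level  age  reports office
5    L7   46       10    DEN
1    L6   27        7    DEN
2    L7   39        7    DEN
6    L7   28        7    DEN
9    L4   55        6    DEN
8    L3   27        5    DEN
0    L4   55        4    DEN
group by level, max of reports:
       reports
level         
L3           5
L4           6
L6           7
L7          10

6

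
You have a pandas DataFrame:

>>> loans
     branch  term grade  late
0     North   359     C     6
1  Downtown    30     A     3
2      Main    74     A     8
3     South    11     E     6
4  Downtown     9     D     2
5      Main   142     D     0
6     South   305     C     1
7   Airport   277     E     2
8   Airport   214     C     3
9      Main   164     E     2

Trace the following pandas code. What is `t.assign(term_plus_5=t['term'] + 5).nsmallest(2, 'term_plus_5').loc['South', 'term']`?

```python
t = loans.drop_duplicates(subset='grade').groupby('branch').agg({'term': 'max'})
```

11

drop duplicate grade (keep=first):
     branch  term grade  late
0     North   359     C     6
1  Downtown    30     A     3
3     South    11     E     6
4  Downtown     9     D     2
group by branch, max of term:
          term
branch        
Downtown    30
North      359
South       11
add column term_plus_5 = t['term'] + 5:
          term  term_plus_5
branch                     
Downtown    30           35
North      359          364
South       11           16
take 2 rows with smallest term_plus_5:
          term  term_plus_5
branch                     
South       11           16
Downtown    30           35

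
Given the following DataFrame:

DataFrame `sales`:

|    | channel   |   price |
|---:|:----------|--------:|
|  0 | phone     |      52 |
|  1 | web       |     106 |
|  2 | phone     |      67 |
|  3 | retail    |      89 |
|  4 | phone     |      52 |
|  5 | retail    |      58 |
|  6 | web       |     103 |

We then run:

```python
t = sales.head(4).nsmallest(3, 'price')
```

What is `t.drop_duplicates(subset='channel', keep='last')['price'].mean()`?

take first 4 rows:
  channel  price
0   phone     52
1     web    106
2   phone     67
3  retail     89
take 3 rows with smallest price:
  channel  price
0   phone     52
2   phone     67
3  retail     89
drop duplicate channel (keep=last):
  channel  price
2   phone     67
3  retail     89
Then the mean of column 'price': 78.0

78.0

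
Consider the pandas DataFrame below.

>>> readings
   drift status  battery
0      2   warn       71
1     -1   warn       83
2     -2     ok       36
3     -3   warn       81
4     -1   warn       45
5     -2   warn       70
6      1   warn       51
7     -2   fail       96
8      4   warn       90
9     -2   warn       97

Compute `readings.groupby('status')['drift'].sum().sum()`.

group by status, sum of drift:
status
fail   -2
ok     -2
warn   -2
Name: drift, dtype: int64

-6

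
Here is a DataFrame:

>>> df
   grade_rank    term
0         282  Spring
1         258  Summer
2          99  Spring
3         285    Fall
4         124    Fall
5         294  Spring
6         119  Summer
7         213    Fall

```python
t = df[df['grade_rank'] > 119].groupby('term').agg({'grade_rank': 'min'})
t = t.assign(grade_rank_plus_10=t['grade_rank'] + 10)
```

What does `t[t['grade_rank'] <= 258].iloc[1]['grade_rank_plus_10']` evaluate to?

filter rows where grade_rank > 119:
   grade_rank    term
0         282  Spring
1         258  Summer
3         285    Fall
4         124    Fall
5         294  Spring
7         213    Fall
group by term, min of grade_rank:
        grade_rank
term              
Fall           124
Spring         282
Summer         258
add column grade_rank_plus_10 = t['grade_rank'] + 10:
        grade_rank  grade_rank_plus_10
term                                  
Fall           124                 134
Spring         282                 292
Summer         258                 268
filter rows where grade_rank <= 258:
        grade_rank  grade_rank_plus_10
term                                  
Fall           124                 134
Summer         258                 268
Hence 268.

268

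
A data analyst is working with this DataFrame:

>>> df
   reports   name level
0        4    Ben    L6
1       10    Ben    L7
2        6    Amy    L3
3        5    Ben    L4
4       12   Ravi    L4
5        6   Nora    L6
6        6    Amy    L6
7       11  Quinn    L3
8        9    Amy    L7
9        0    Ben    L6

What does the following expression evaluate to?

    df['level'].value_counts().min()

value_counts of level:
level
L6    4
L7    2
L3    2
L4    2
Name: count, dtype: int64
So min() = 2.

2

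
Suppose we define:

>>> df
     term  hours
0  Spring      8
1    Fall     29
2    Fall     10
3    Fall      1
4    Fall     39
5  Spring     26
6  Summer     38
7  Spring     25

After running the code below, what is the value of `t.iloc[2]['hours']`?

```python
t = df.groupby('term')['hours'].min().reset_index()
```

38

group by term, min of hours:
term
Fall       1
Spring     8
Summer    38
Name: hours, dtype: int64
reset_index():
     term  hours
0    Fall      1
1  Spring      8
2  Summer     38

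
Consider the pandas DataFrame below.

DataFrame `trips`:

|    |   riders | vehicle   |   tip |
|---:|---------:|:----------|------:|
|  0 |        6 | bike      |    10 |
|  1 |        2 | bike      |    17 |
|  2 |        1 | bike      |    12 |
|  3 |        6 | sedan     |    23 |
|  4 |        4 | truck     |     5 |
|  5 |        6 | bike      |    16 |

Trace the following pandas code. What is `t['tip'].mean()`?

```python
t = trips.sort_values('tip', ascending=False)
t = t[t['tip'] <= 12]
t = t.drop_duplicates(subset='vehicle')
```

sort by tip descending:
   riders vehicle  tip
3       6   sedan   23
1       2    bike   17
5       6    bike   16
2       1    bike   12
0       6    bike   10
4       4   truck    5
filter rows where tip <= 12:
   riders vehicle  tip
2       1    bike   12
0       6    bike   10
4       4   truck    5
drop duplicate vehicle (keep=first):
   riders vehicle  tip
2       1    bike   12
4       4   truck    5
Taking the mean of column 'tip' gives 8.5.

8.5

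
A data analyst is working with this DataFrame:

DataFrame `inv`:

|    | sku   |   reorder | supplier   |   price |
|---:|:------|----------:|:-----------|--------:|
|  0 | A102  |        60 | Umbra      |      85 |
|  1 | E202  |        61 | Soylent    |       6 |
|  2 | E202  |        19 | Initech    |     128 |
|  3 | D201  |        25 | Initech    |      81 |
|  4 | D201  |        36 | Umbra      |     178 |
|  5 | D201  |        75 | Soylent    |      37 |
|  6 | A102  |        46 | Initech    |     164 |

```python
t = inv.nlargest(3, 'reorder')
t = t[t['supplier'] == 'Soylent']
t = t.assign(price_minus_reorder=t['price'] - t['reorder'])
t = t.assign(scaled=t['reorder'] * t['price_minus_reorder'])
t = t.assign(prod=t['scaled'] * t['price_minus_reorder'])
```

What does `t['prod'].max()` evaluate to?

take 3 rows with largest reorder:
    sku  reorder supplier  price
5  D201       75  Soylent     37
1  E202       61  Soylent      6
0  A102       60    Umbra     85
filter rows where supplier == 'Soylent':
    sku  reorder supplier  price
5  D201       75  Soylent     37
1  E202       61  Soylent      6
add column price_minus_reorder = t['price'] - t['reorder']:
    sku  reorder supplier  price  price_minus_reorder
5  D201       75  Soylent     37                  -38
1  E202       61  Soylent      6                  -55
add column scaled = t['reorder'] * t['price_minus_reorder']:
    sku  reorder supplier  price  price_minus_reorder  scaled
5  D201       75  Soylent     37                  -38   -2850
1  E202       61  Soylent      6                  -55   -3355
add column prod = t['scaled'] * t['price_minus_reorder']:
    sku  reorder supplier  price  price_minus_reorder  scaled    prod
5  D201       75  Soylent     37                  -38   -2850  108300
1  E202       61  Soylent      6                  -55   -3355  184525
max of column 'prod' → 184525

184525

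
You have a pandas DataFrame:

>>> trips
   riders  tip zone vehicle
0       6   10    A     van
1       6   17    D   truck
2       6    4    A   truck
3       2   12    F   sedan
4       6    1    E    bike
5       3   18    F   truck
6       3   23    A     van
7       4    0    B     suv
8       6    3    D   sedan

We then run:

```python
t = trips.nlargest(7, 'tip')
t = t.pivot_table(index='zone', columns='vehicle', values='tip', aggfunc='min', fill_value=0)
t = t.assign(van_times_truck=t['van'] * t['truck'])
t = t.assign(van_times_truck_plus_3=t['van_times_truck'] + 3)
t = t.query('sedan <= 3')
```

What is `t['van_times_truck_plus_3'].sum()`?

take 7 rows with largest tip:
   riders  tip zone vehicle
6       3   23    A     van
5       3   18    F   truck
1       6   17    D   truck
3       2   12    F   sedan
0       6   10    A     van
2       6    4    A   truck
8       6    3    D   sedan
pivot: rows=zone, cols=vehicle, min(tip):
vehicle  sedan  truck  van
zone                      
A            0      4   10
D            3     17    0
F           12     18    0
add column van_times_truck = t['van'] * t['truck']:
vehicle  sedan  truck  van  van_times_truck
zone                                       
A            0      4   10               40
D            3     17    0                0
F           12     18    0                0
add column van_times_truck_plus_3 = t['van_times_truck'] + 3:
vehicle  sedan  truck  van  van_times_truck  van_times_truck_plus_3
zone                                                               
A            0      4   10               40                      43
D            3     17    0                0                       3
F           12     18    0                0                       3
filter rows where sedan <= 3:
vehicle  sedan  truck  van  van_times_truck  van_times_truck_plus_3
zone                                                               
A            0      4   10               40                      43
D            3     17    0                0                       3

46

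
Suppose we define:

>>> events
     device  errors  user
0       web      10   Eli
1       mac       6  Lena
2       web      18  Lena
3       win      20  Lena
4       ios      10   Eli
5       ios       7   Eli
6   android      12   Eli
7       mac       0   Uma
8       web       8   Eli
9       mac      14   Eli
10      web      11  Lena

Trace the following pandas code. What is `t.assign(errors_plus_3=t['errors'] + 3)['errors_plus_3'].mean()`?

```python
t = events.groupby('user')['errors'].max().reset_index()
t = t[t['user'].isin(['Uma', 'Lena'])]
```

group by user, max of errors:
user
Eli     14
Lena    20
Uma      0
Name: errors, dtype: int64
reset_index():
   user  errors
0   Eli      14
1  Lena      20
2   Uma       0
filter rows where user in ['Uma', 'Lena']:
   user  errors
1  Lena      20
2   Uma       0
add column errors_plus_3 = t['errors'] + 3:
   user  errors  errors_plus_3
1  Lena      20             23
2   Uma       0              3
Reading off the mean of column 'errors_plus_3', we get 13.0.

13.0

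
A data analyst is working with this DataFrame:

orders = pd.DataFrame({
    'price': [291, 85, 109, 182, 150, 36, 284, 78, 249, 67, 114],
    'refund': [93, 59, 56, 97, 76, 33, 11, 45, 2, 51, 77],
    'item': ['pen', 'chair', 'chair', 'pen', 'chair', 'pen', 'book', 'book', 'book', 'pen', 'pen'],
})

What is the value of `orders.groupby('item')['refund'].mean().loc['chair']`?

group by item, mean of refund:
item
book     19.333333
chair    63.666667
pen      70.200000
Name: refund, dtype: float64

63.6666666667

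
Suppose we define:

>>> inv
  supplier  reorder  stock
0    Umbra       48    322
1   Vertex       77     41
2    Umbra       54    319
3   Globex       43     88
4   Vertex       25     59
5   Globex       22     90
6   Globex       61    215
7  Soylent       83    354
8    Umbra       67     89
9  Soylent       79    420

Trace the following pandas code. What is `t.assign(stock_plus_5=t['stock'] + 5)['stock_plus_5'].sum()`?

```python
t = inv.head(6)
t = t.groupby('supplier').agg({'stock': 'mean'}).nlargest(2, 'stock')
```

take first 6 rows:
  supplier  reorder  stock
0    Umbra       48    322
1   Vertex       77     41
2    Umbra       54    319
3   Globex       43     88
4   Vertex       25     59
5   Globex       22     90
group by supplier, mean of stock:
          stock
supplier       
Globex     89.0
Umbra     320.5
Vertex     50.0
take 2 rows with largest stock:
          stock
supplier       
Umbra     320.5
Globex     89.0
add column stock_plus_5 = t['stock'] + 5:
          stock  stock_plus_5
supplier                     
Umbra     320.5         325.5
Globex     89.0          94.0

419.5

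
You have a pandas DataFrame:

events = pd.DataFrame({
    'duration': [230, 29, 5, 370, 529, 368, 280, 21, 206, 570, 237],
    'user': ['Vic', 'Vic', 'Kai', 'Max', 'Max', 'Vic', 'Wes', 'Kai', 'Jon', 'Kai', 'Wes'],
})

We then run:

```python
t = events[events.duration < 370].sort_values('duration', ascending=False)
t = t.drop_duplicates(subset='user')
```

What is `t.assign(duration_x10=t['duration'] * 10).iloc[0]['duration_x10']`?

filter rows where duration < 370:
    duration user
0        230  Vic
1         29  Vic
2          5  Kai
5        368  Vic
6        280  Wes
7         21  Kai
8        206  Jon
10       237  Wes
sort by duration descending:
    duration user
5        368  Vic
6        280  Wes
10       237  Wes
0        230  Vic
8        206  Jon
1         29  Vic
7         21  Kai
2          5  Kai
drop duplicate user (keep=first):
   duration user
5       368  Vic
6       280  Wes
8       206  Jon
7        21  Kai
add column duration_x10 = t['duration'] * 10:
   duration user  duration_x10
5       368  Vic          3680
6       280  Wes          2800
8       206  Jon          2060
7        21  Kai           210
Hence 3680.

3680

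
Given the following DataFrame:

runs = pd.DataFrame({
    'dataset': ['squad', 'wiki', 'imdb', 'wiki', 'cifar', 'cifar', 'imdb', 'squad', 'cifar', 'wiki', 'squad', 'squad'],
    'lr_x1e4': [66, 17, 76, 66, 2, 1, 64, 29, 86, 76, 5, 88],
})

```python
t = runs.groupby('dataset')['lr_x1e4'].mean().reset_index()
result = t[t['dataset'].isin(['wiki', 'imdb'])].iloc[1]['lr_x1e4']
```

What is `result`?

53.0

group by dataset, mean of lr_x1e4:
dataset
cifar    29.666667
imdb     70.000000
squad    47.000000
wiki     53.000000
Name: lr_x1e4, dtype: float64
reset_index():
  dataset    lr_x1e4
0   cifar  29.666667
1    imdb  70.000000
2   squad  47.000000
3    wiki  53.000000
filter rows where dataset in ['wiki', 'imdb']:
  dataset  lr_x1e4
1    imdb     70.0
3    wiki     53.0
Reading off the value at position 1, column 'lr_x1e4', we get 53.0.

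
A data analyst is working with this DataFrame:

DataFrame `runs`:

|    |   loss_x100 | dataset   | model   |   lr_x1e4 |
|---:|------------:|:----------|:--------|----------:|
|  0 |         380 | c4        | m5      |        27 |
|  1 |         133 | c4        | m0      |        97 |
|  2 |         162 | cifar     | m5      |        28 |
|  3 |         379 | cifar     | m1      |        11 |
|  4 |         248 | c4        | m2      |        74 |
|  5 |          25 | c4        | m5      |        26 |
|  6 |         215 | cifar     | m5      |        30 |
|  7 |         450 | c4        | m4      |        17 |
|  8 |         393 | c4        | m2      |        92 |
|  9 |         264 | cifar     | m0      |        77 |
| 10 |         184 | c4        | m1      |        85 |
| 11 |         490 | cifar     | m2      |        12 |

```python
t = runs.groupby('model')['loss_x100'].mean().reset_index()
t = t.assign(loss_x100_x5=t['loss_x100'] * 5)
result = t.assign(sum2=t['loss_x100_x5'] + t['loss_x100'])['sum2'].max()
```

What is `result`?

group by model, mean of loss_x100:
model
m0    198.5
m1    281.5
m2    377.0
m4    450.0
m5    195.5
Name: loss_x100, dtype: float64
reset_index():
  model  loss_x100
0    m0      198.5
1    m1      281.5
2    m2      377.0
3    m4      450.0
4    m5      195.5
add column loss_x100_x5 = t['loss_x100'] * 5:
  model  loss_x100  loss_x100_x5
0    m0      198.5         992.5
1    m1      281.5        1407.5
2    m2      377.0        1885.0
3    m4      450.0        2250.0
4    m5      195.5         977.5
add column sum2 = t['loss_x100_x5'] + t['loss_x100']:
  model  loss_x100  loss_x100_x5    sum2
0    m0      198.5         992.5  1191.0
1    m1      281.5        1407.5  1689.0
2    m2      377.0        1885.0  2262.0
3    m4      450.0        2250.0  2700.0
4    m5      195.5         977.5  1173.0
Finally, max of column 'sum2' = 2700.0.

2700.0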